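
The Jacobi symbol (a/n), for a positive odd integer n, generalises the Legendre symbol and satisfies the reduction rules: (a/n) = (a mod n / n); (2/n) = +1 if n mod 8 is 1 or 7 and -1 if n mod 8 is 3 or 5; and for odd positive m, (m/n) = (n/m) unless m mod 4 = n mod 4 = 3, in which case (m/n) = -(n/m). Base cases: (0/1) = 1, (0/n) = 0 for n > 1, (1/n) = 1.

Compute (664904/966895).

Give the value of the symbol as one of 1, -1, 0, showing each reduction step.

factor out 2^3: 664904 = 2^3·83113; with 966895 mod 8 = 7, (2/966895) = +1; sign now +1; continue with (83113/966895)
flip (83113/966895) -> (966895/83113): both odd, 83113 mod 4 = 1, 966895 mod 4 = 3, so the flip contributes +1; sign now +1
(966895/83113): 966895 mod 83113 = 52652, so (966895/83113) = (52652/83113)
factor out 2^2: 52652 = 2^2·13163; with 83113 mod 8 = 1, (2/83113) = +1; sign now +1; continue with (13163/83113)
flip (13163/83113) -> (83113/13163): both odd, 13163 mod 4 = 3, 83113 mod 4 = 1, so the flip contributes +1; sign now +1
(83113/13163): 83113 mod 13163 = 4135, so (83113/13163) = (4135/13163)
flip (4135/13163) -> (13163/4135): both odd, 4135 mod 4 = 3, 13163 mod 4 = 3, so the flip contributes -1; sign now -1
(13163/4135): 13163 mod 4135 = 758, so (13163/4135) = (758/4135)
factor out 2^1: 758 = 2^1·379; with 4135 mod 8 = 7, (2/4135) = +1; sign now -1; continue with (379/4135)
flip (379/4135) -> (4135/379): both odd, 379 mod 4 = 3, 4135 mod 4 = 3, so the flip contributes -1; sign now +1
(4135/379): 4135 mod 379 = 345, so (4135/379) = (345/379)
flip (345/379) -> (379/345): both odd, 345 mod 4 = 1, 379 mod 4 = 3, so the flip contributes +1; sign now +1
(379/345): 379 mod 345 = 34, so (379/345) = (34/345)
factor out 2^1: 34 = 2^1·17; with 345 mod 8 = 1, (2/345) = +1; sign now +1; continue with (17/345)
flip (17/345) -> (345/17): both odd, 17 mod 4 = 1, 345 mod 4 = 1, so the flip contributes +1; sign now +1
(345/17): 345 mod 17 = 5, so (345/17) = (5/17)
flip (5/17) -> (17/5): both odd, 5 mod 4 = 1, 17 mod 4 = 1, so the flip contributes +1; sign now +1
(17/5): 17 mod 5 = 2, so (17/5) = (2/5)
factor out 2^1: 2 = 2^1·1; with 5 mod 8 = 5, (2/5) = -1; sign now -1; continue with (1/5)
reached (1/5) = 1, so the symbol is -1

-1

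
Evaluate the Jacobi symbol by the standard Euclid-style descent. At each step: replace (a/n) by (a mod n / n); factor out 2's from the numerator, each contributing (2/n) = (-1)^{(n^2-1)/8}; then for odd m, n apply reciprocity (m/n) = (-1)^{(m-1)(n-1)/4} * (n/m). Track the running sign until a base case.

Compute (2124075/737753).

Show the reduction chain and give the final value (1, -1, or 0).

1

(2124075/737753): 2124075 mod 737753 = 648569, so (2124075/737753) = (648569/737753)
flip (648569/737753) -> (737753/648569): both odd, 648569 mod 4 = 1, 737753 mod 4 = 1, so the flip contributes +1; sign now +1
(737753/648569): 737753 mod 648569 = 89184, so (737753/648569) = (89184/648569)
factor out 2^5: 89184 = 2^5·2787; with 648569 mod 8 = 1, (2/648569) = +1; sign now +1; continue with (2787/648569)
flip (2787/648569) -> (648569/2787): both odd, 2787 mod 4 = 3, 648569 mod 4 = 1, so the flip contributes +1; sign now +1
(648569/2787): 648569 mod 2787 = 1985, so (648569/2787) = (1985/2787)
flip (1985/2787) -> (2787/1985): both odd, 1985 mod 4 = 1, 2787 mod 4 = 3, so the flip contributes +1; sign now +1
(2787/1985): 2787 mod 1985 = 802, so (2787/1985) = (802/1985)
factor out 2^1: 802 = 2^1·401; with 1985 mod 8 = 1, (2/1985) = +1; sign now +1; continue with (401/1985)
flip (401/1985) -> (1985/401): both odd, 401 mod 4 = 1, 1985 mod 4 = 1, so the flip contributes +1; sign now +1
(1985/401): 1985 mod 401 = 381, so (1985/401) = (381/401)
flip (381/401) -> (401/381): both odd, 381 mod 4 = 1, 401 mod 4 = 1, so the flip contributes +1; sign now +1
(401/381): 401 mod 381 = 20, so (401/381) = (20/381)
factor out 2^2: 20 = 2^2·5; with 381 mod 8 = 5, (2/381) = -1; sign now +1; continue with (5/381)
flip (5/381) -> (381/5): both odd, 5 mod 4 = 1, 381 mod 4 = 1, so the flip contributes +1; sign now +1
(381/5): 381 mod 5 = 1, so (381/5) = (1/5)
reached (1/5) = 1, so the symbol is +1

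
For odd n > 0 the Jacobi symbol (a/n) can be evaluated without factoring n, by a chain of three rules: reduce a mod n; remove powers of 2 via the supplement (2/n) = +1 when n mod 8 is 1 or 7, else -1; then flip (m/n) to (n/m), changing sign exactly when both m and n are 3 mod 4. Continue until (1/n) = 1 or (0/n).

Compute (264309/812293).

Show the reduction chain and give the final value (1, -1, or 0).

-1

reciprocity: (264309/812293) = +1·(812293/264309) since 264309 mod 4 = 1, 812293 mod 4 = 1; sign now +1
(812293/264309) = (19366/264309)   [reduce mod 264309]
19366 = 2^1·9683; (2/264309) = -1 since 264309 mod 8 = 5, so (19366/264309) = (-1)^1·(9683/264309); sign now -1
reciprocity: (9683/264309) = +1·(264309/9683) since 9683 mod 4 = 3, 264309 mod 4 = 1; sign now -1
(264309/9683) = (2868/9683)   [reduce mod 9683]
2868 = 2^2·717; (2/9683) = -1 since 9683 mod 8 = 3, so (2868/9683) = (-1)^2·(717/9683); sign now -1
reciprocity: (717/9683) = +1·(9683/717) since 717 mod 4 = 1, 9683 mod 4 = 3; sign now -1
(9683/717) = (362/717)   [reduce mod 717]
362 = 2^1·181; (2/717) = -1 since 717 mod 8 = 5, so (362/717) = (-1)^1·(181/717); sign now +1
reciprocity: (181/717) = +1·(717/181) since 181 mod 4 = 1, 717 mod 4 = 1; sign now +1
(717/181) = (174/181)   [reduce mod 181]
174 = 2^1·87; (2/181) = -1 since 181 mod 8 = 5, so (174/181) = (-1)^1·(87/181); sign now -1
reciprocity: (87/181) = +1·(181/87) since 87 mod 4 = 3, 181 mod 4 = 1; sign now -1
(181/87) = (7/87)   [reduce mod 87]
reciprocity: (7/87) = -1·(87/7) since 7 mod 4 = 3, 87 mod 4 = 3; sign now +1
(87/7) = (3/7)   [reduce mod 7]
reciprocity: (3/7) = -1·(7/3) since 3 mod 4 = 3, 7 mod 4 = 3; sign now -1
(7/3) = (1/3)   [reduce mod 3]
(1/3) = 1; final value = sign = -1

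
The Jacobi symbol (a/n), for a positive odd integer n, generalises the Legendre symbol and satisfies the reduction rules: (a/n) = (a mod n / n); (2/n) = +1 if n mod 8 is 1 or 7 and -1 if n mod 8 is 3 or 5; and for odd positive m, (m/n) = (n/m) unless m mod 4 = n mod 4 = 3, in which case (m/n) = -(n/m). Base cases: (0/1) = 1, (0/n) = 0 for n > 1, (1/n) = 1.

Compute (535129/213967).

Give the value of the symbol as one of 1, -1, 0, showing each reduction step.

(535129/213967) = (107195/213967)   [reduce mod 213967]
reciprocity: (107195/213967) = -1·(213967/107195) since 107195 mod 4 = 3, 213967 mod 4 = 3; sign now -1
(213967/107195) = (106772/107195)   [reduce mod 107195]
106772 = 2^2·26693; (2/107195) = -1 since 107195 mod 8 = 3, so (106772/107195) = (-1)^2·(26693/107195); sign now -1
reciprocity: (26693/107195) = +1·(107195/26693) since 26693 mod 4 = 1, 107195 mod 4 = 3; sign now -1
(107195/26693) = (423/26693)   [reduce mod 26693]
reciprocity: (423/26693) = +1·(26693/423) since 423 mod 4 = 3, 26693 mod 4 = 1; sign now -1
(26693/423) = (44/423)   [reduce mod 423]
44 = 2^2·11; (2/423) = +1 since 423 mod 8 = 7, so (44/423) = (+1)^2·(11/423); sign now -1
reciprocity: (11/423) = -1·(423/11) since 11 mod 4 = 3, 423 mod 4 = 3; sign now +1
(423/11) = (5/11)   [reduce mod 11]
reciprocity: (5/11) = +1·(11/5) since 5 mod 4 = 1, 11 mod 4 = 3; sign now +1
(11/5) = (1/5)   [reduce mod 5]
(1/5) = 1; final value = sign = +1

1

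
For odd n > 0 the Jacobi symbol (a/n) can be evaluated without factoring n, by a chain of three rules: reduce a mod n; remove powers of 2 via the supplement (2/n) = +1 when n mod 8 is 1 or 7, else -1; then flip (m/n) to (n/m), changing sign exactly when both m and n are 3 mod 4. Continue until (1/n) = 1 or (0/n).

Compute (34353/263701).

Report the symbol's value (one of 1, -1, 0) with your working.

flip (34353/263701) -> (263701/34353): both odd, 34353 mod 4 = 1, 263701 mod 4 = 1, so the flip contributes +1; sign now +1
(263701/34353): 263701 mod 34353 = 23230, so (263701/34353) = (23230/34353)
factor out 2^1: 23230 = 2^1·11615; with 34353 mod 8 = 1, (2/34353) = +1; sign now +1; continue with (11615/34353)
flip (11615/34353) -> (34353/11615): both odd, 11615 mod 4 = 3, 34353 mod 4 = 1, so the flip contributes +1; sign now +1
(34353/11615): 34353 mod 11615 = 11123, so (34353/11615) = (11123/11615)
flip (11123/11615) -> (11615/11123): both odd, 11123 mod 4 = 3, 11615 mod 4 = 3, so the flip contributes -1; sign now -1
(11615/11123): 11615 mod 11123 = 492, so (11615/11123) = (492/11123)
factor out 2^2: 492 = 2^2·123; with 11123 mod 8 = 3, (2/11123) = -1; sign now -1; continue with (123/11123)
flip (123/11123) -> (11123/123): both odd, 123 mod 4 = 3, 11123 mod 4 = 3, so the flip contributes -1; sign now +1
(11123/123): 11123 mod 123 = 53, so (11123/123) = (53/123)
flip (53/123) -> (123/53): both odd, 53 mod 4 = 1, 123 mod 4 = 3, so the flip contributes +1; sign now +1
(123/53): 123 mod 53 = 17, so (123/53) = (17/53)
flip (17/53) -> (53/17): both odd, 17 mod 4 = 1, 53 mod 4 = 1, so the flip contributes +1; sign now +1
(53/17): 53 mod 17 = 2, so (53/17) = (2/17)
factor out 2^1: 2 = 2^1·1; with 17 mod 8 = 1, (2/17) = +1; sign now +1; continue with (1/17)
reached (1/17) = 1, so the symbol is +1

1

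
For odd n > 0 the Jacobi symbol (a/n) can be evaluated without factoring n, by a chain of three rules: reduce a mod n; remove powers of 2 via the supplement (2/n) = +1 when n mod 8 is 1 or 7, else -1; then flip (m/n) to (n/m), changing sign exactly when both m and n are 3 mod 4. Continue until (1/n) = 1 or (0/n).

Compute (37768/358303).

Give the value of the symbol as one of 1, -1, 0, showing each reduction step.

-1

37768 = 2^3·4721; (2/358303) = +1 since 358303 mod 8 = 7, so (37768/358303) = (+1)^3·(4721/358303); sign now +1
reciprocity: (4721/358303) = +1·(358303/4721) since 4721 mod 4 = 1, 358303 mod 4 = 3; sign now +1
(358303/4721) = (4228/4721)   [reduce mod 4721]
4228 = 2^2·1057; (2/4721) = +1 since 4721 mod 8 = 1, so (4228/4721) = (+1)^2·(1057/4721); sign now +1
reciprocity: (1057/4721) = +1·(4721/1057) since 1057 mod 4 = 1, 4721 mod 4 = 1; sign now +1
(4721/1057) = (493/1057)   [reduce mod 1057]
reciprocity: (493/1057) = +1·(1057/493) since 493 mod 4 = 1, 1057 mod 4 = 1; sign now +1
(1057/493) = (71/493)   [reduce mod 493]
reciprocity: (71/493) = +1·(493/71) since 71 mod 4 = 3, 493 mod 4 = 1; sign now +1
(493/71) = (67/71)   [reduce mod 71]
reciprocity: (67/71) = -1·(71/67) since 67 mod 4 = 3, 71 mod 4 = 3; sign now -1
(71/67) = (4/67)   [reduce mod 67]
4 = 2^2·1; (2/67) = -1 since 67 mod 8 = 3, so (4/67) = (-1)^2·(1/67); sign now -1
(1/67) = 1; final value = sign = -1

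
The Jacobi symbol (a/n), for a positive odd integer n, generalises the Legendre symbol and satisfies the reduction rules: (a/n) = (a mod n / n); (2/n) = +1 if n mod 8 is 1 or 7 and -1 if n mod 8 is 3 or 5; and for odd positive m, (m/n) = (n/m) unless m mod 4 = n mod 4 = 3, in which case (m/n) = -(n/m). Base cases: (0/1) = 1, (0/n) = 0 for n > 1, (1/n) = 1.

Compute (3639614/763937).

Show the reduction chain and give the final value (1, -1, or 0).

(3639614/763937): 3639614 mod 763937 = 583866, so (3639614/763937) = (583866/763937)
factor out 2^1: 583866 = 2^1·291933; with 763937 mod 8 = 1, (2/763937) = +1; sign now +1; continue with (291933/763937)
flip (291933/763937) -> (763937/291933): both odd, 291933 mod 4 = 1, 763937 mod 4 = 1, so the flip contributes +1; sign now +1
(763937/291933): 763937 mod 291933 = 180071, so (763937/291933) = (180071/291933)
flip (180071/291933) -> (291933/180071): both odd, 180071 mod 4 = 3, 291933 mod 4 = 1, so the flip contributes +1; sign now +1
(291933/180071): 291933 mod 180071 = 111862, so (291933/180071) = (111862/180071)
factor out 2^1: 111862 = 2^1·55931; with 180071 mod 8 = 7, (2/180071) = +1; sign now +1; continue with (55931/180071)
flip (55931/180071) -> (180071/55931): both odd, 55931 mod 4 = 3, 180071 mod 4 = 3, so the flip contributes -1; sign now -1
(180071/55931): 180071 mod 55931 = 12278, so (180071/55931) = (12278/55931)
factor out 2^1: 12278 = 2^1·6139; with 55931 mod 8 = 3, (2/55931) = -1; sign now +1; continue with (6139/55931)
flip (6139/55931) -> (55931/6139): both odd, 6139 mod 4 = 3, 55931 mod 4 = 3, so the flip contributes -1; sign now -1
(55931/6139): 55931 mod 6139 = 680, so (55931/6139) = (680/6139)
factor out 2^3: 680 = 2^3·85; with 6139 mod 8 = 3, (2/6139) = -1; sign now +1; continue with (85/6139)
flip (85/6139) -> (6139/85): both odd, 85 mod 4 = 1, 6139 mod 4 = 3, so the flip contributes +1; sign now +1
(6139/85): 6139 mod 85 = 19, so (6139/85) = (19/85)
flip (19/85) -> (85/19): both odd, 19 mod 4 = 3, 85 mod 4 = 1, so the flip contributes +1; sign now +1
(85/19): 85 mod 19 = 9, so (85/19) = (9/19)
flip (9/19) -> (19/9): both odd, 9 mod 4 = 1, 19 mod 4 = 3, so the flip contributes +1; sign now +1
(19/9): 19 mod 9 = 1, so (19/9) = (1/9)
reached (1/9) = 1, so the symbol is +1

1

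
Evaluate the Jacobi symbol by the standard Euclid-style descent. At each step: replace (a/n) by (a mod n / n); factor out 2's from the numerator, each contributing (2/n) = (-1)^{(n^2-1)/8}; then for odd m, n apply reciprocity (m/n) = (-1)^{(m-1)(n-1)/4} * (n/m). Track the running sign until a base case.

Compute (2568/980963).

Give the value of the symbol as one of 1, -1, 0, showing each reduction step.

2568 = 2^3·321; (2/980963) = -1 since 980963 mod 8 = 3, so (2568/980963) = (-1)^3·(321/980963); sign now -1
reciprocity: (321/980963) = +1·(980963/321) since 321 mod 4 = 1, 980963 mod 4 = 3; sign now -1
(980963/321) = (308/321)   [reduce mod 321]
308 = 2^2·77; (2/321) = +1 since 321 mod 8 = 1, so (308/321) = (+1)^2·(77/321); sign now -1
reciprocity: (77/321) = +1·(321/77) since 77 mod 4 = 1, 321 mod 4 = 1; sign now -1
(321/77) = (13/77)   [reduce mod 77]
reciprocity: (13/77) = +1·(77/13) since 13 mod 4 = 1, 77 mod 4 = 1; sign now -1
(77/13) = (12/13)   [reduce mod 13]
12 = 2^2·3; (2/13) = -1 since 13 mod 8 = 5, so (12/13) = (-1)^2·(3/13); sign now -1
reciprocity: (3/13) = +1·(13/3) since 3 mod 4 = 3, 13 mod 4 = 1; sign now -1
(13/3) = (1/3)   [reduce mod 3]
(1/3) = 1; final value = sign = -1

-1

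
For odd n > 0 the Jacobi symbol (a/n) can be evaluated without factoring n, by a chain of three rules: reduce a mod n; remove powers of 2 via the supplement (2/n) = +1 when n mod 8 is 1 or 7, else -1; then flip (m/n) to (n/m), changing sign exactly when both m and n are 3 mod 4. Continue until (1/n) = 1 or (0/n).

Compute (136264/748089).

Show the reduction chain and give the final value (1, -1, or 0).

136264 = 2^3·17033; (2/748089) = +1 since 748089 mod 8 = 1, so (136264/748089) = (+1)^3·(17033/748089); sign now +1
reciprocity: (17033/748089) = +1·(748089/17033) since 17033 mod 4 = 1, 748089 mod 4 = 1; sign now +1
(748089/17033) = (15670/17033)   [reduce mod 17033]
15670 = 2^1·7835; (2/17033) = +1 since 17033 mod 8 = 1, so (15670/17033) = (+1)^1·(7835/17033); sign now +1
reciprocity: (7835/17033) = +1·(17033/7835) since 7835 mod 4 = 3, 17033 mod 4 = 1; sign now +1
(17033/7835) = (1363/7835)   [reduce mod 7835]
reciprocity: (1363/7835) = -1·(7835/1363) since 1363 mod 4 = 3, 7835 mod 4 = 3; sign now -1
(7835/1363) = (1020/1363)   [reduce mod 1363]
1020 = 2^2·255; (2/1363) = -1 since 1363 mod 8 = 3, so (1020/1363) = (-1)^2·(255/1363); sign now -1
reciprocity: (255/1363) = -1·(1363/255) since 255 mod 4 = 3, 1363 mod 4 = 3; sign now +1
(1363/255) = (88/255)   [reduce mod 255]
88 = 2^3·11; (2/255) = +1 since 255 mod 8 = 7, so (88/255) = (+1)^3·(11/255); sign now +1
reciprocity: (11/255) = -1·(255/11) since 11 mod 4 = 3, 255 mod 4 = 3; sign now -1
(255/11) = (2/11)   [reduce mod 11]
2 = 2^1·1; (2/11) = -1 since 11 mod 8 = 3, so (2/11) = (-1)^1·(1/11); sign now +1
(1/11) = 1; final value = sign = +1

1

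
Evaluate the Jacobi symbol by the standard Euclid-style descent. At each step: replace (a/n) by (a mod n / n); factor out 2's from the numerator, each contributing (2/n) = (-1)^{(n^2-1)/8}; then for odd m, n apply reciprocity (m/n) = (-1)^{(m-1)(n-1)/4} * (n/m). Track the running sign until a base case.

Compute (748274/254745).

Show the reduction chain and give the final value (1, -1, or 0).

-1

(748274/254745) = (238784/254745)   [reduce mod 254745]
238784 = 2^6·3731; (2/254745) = +1 since 254745 mod 8 = 1, so (238784/254745) = (+1)^6·(3731/254745); sign now +1
reciprocity: (3731/254745) = +1·(254745/3731) since 3731 mod 4 = 3, 254745 mod 4 = 1; sign now +1
(254745/3731) = (1037/3731)   [reduce mod 3731]
reciprocity: (1037/3731) = +1·(3731/1037) since 1037 mod 4 = 1, 3731 mod 4 = 3; sign now +1
(3731/1037) = (620/1037)   [reduce mod 1037]
620 = 2^2·155; (2/1037) = -1 since 1037 mod 8 = 5, so (620/1037) = (-1)^2·(155/1037); sign now +1
reciprocity: (155/1037) = +1·(1037/155) since 155 mod 4 = 3, 1037 mod 4 = 1; sign now +1
(1037/155) = (107/155)   [reduce mod 155]
reciprocity: (107/155) = -1·(155/107) since 107 mod 4 = 3, 155 mod 4 = 3; sign now -1
(155/107) = (48/107)   [reduce mod 107]
48 = 2^4·3; (2/107) = -1 since 107 mod 8 = 3, so (48/107) = (-1)^4·(3/107); sign now -1
reciprocity: (3/107) = -1·(107/3) since 3 mod 4 = 3, 107 mod 4 = 3; sign now +1
(107/3) = (2/3)   [reduce mod 3]
2 = 2^1·1; (2/3) = -1 since 3 mod 8 = 3, so (2/3) = (-1)^1·(1/3); sign now -1
(1/3) = 1; final value = sign = -1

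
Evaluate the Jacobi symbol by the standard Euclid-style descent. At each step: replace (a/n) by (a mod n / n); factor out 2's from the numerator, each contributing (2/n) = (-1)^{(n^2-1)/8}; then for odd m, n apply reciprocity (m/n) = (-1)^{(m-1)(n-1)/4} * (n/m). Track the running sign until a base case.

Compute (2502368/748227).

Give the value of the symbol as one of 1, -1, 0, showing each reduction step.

1

(2502368/748227): 2502368 mod 748227 = 257687, so (2502368/748227) = (257687/748227)
flip (257687/748227) -> (748227/257687): both odd, 257687 mod 4 = 3, 748227 mod 4 = 3, so the flip contributes -1; sign now -1
(748227/257687): 748227 mod 257687 = 232853, so (748227/257687) = (232853/257687)
flip (232853/257687) -> (257687/232853): both odd, 232853 mod 4 = 1, 257687 mod 4 = 3, so the flip contributes +1; sign now -1
(257687/232853): 257687 mod 232853 = 24834, so (257687/232853) = (24834/232853)
factor out 2^1: 24834 = 2^1·12417; with 232853 mod 8 = 5, (2/232853) = -1; sign now +1; continue with (12417/232853)
flip (12417/232853) -> (232853/12417): both odd, 12417 mod 4 = 1, 232853 mod 4 = 1, so the flip contributes +1; sign now +1
(232853/12417): 232853 mod 12417 = 9347, so (232853/12417) = (9347/12417)
flip (9347/12417) -> (12417/9347): both odd, 9347 mod 4 = 3, 12417 mod 4 = 1, so the flip contributes +1; sign now +1
(12417/9347): 12417 mod 9347 = 3070, so (12417/9347) = (3070/9347)
factor out 2^1: 3070 = 2^1·1535; with 9347 mod 8 = 3, (2/9347) = -1; sign now -1; continue with (1535/9347)
flip (1535/9347) -> (9347/1535): both odd, 1535 mod 4 = 3, 9347 mod 4 = 3, so the flip contributes -1; sign now +1
(9347/1535): 9347 mod 1535 = 137, so (9347/1535) = (137/1535)
flip (137/1535) -> (1535/137): both odd, 137 mod 4 = 1, 1535 mod 4 = 3, so the flip contributes +1; sign now +1
(1535/137): 1535 mod 137 = 28, so (1535/137) = (28/137)
factor out 2^2: 28 = 2^2·7; with 137 mod 8 = 1, (2/137) = +1; sign now +1; continue with (7/137)
flip (7/137) -> (137/7): both odd, 7 mod 4 = 3, 137 mod 4 = 1, so the flip contributes +1; sign now +1
(137/7): 137 mod 7 = 4, so (137/7) = (4/7)
factor out 2^2: 4 = 2^2·1; with 7 mod 8 = 7, (2/7) = +1; sign now +1; continue with (1/7)
reached (1/7) = 1, so the symbol is +1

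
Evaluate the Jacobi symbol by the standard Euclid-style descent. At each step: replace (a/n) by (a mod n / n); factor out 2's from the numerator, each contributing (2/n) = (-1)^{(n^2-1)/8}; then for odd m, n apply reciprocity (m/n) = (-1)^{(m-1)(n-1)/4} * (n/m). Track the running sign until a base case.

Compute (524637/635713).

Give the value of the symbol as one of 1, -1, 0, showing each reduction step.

-1

flip (524637/635713) -> (635713/524637): both odd, 524637 mod 4 = 1, 635713 mod 4 = 1, so the flip contributes +1; sign now +1
(635713/524637): 635713 mod 524637 = 111076, so (635713/524637) = (111076/524637)
factor out 2^2: 111076 = 2^2·27769; with 524637 mod 8 = 5, (2/524637) = -1; sign now +1; continue with (27769/524637)
flip (27769/524637) -> (524637/27769): both odd, 27769 mod 4 = 1, 524637 mod 4 = 1, so the flip contributes +1; sign now +1
(524637/27769): 524637 mod 27769 = 24795, so (524637/27769) = (24795/27769)
flip (24795/27769) -> (27769/24795): both odd, 24795 mod 4 = 3, 27769 mod 4 = 1, so the flip contributes +1; sign now +1
(27769/24795): 27769 mod 24795 = 2974, so (27769/24795) = (2974/24795)
factor out 2^1: 2974 = 2^1·1487; with 24795 mod 8 = 3, (2/24795) = -1; sign now -1; continue with (1487/24795)
flip (1487/24795) -> (24795/1487): both odd, 1487 mod 4 = 3, 24795 mod 4 = 3, so the flip contributes -1; sign now +1
(24795/1487): 24795 mod 1487 = 1003, so (24795/1487) = (1003/1487)
flip (1003/1487) -> (1487/1003): both odd, 1003 mod 4 = 3, 1487 mod 4 = 3, so the flip contributes -1; sign now -1
(1487/1003): 1487 mod 1003 = 484, so (1487/1003) = (484/1003)
factor out 2^2: 484 = 2^2·121; with 1003 mod 8 = 3, (2/1003) = -1; sign now -1; continue with (121/1003)
flip (121/1003) -> (1003/121): both odd, 121 mod 4 = 1, 1003 mod 4 = 3, so the flip contributes +1; sign now -1
(1003/121): 1003 mod 121 = 35, so (1003/121) = (35/121)
flip (35/121) -> (121/35): both odd, 35 mod 4 = 3, 121 mod 4 = 1, so the flip contributes +1; sign now -1
(121/35): 121 mod 35 = 16, so (121/35) = (16/35)
factor out 2^4: 16 = 2^4·1; with 35 mod 8 = 3, (2/35) = -1; sign now -1; continue with (1/35)
reached (1/35) = 1, so the symbol is -1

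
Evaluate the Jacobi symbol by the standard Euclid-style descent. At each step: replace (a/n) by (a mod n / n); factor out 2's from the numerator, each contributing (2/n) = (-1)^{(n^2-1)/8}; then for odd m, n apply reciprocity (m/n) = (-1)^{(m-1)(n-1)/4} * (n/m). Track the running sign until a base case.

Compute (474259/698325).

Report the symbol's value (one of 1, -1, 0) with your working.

reciprocity: (474259/698325) = +1·(698325/474259) since 474259 mod 4 = 3, 698325 mod 4 = 1; sign now +1
(698325/474259) = (224066/474259)   [reduce mod 474259]
224066 = 2^1·112033; (2/474259) = -1 since 474259 mod 8 = 3, so (224066/474259) = (-1)^1·(112033/474259); sign now -1
reciprocity: (112033/474259) = +1·(474259/112033) since 112033 mod 4 = 1, 474259 mod 4 = 3; sign now -1
(474259/112033) = (26127/112033)   [reduce mod 112033]
reciprocity: (26127/112033) = +1·(112033/26127) since 26127 mod 4 = 3, 112033 mod 4 = 1; sign now -1
(112033/26127) = (7525/26127)   [reduce mod 26127]
reciprocity: (7525/26127) = +1·(26127/7525) since 7525 mod 4 = 1, 26127 mod 4 = 3; sign now -1
(26127/7525) = (3552/7525)   [reduce mod 7525]
3552 = 2^5·111; (2/7525) = -1 since 7525 mod 8 = 5, so (3552/7525) = (-1)^5·(111/7525); sign now +1
reciprocity: (111/7525) = +1·(7525/111) since 111 mod 4 = 3, 7525 mod 4 = 1; sign now +1
(7525/111) = (88/111)   [reduce mod 111]
88 = 2^3·11; (2/111) = +1 since 111 mod 8 = 7, so (88/111) = (+1)^3·(11/111); sign now +1
reciprocity: (11/111) = -1·(111/11) since 11 mod 4 = 3, 111 mod 4 = 3; sign now -1
(111/11) = (1/11)   [reduce mod 11]
(1/11) = 1; final value = sign = -1

-1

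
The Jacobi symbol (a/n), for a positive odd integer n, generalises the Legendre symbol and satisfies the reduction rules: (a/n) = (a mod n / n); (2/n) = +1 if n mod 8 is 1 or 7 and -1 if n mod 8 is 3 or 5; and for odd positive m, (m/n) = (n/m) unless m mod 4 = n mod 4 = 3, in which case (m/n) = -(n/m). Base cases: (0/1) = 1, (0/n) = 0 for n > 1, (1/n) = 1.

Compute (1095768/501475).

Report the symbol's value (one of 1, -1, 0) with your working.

-1

(1095768/501475) = (92818/501475)   [reduce mod 501475]
92818 = 2^1·46409; (2/501475) = -1 since 501475 mod 8 = 3, so (92818/501475) = (-1)^1·(46409/501475); sign now -1
reciprocity: (46409/501475) = +1·(501475/46409) since 46409 mod 4 = 1, 501475 mod 4 = 3; sign now -1
(501475/46409) = (37385/46409)   [reduce mod 46409]
reciprocity: (37385/46409) = +1·(46409/37385) since 37385 mod 4 = 1, 46409 mod 4 = 1; sign now -1
(46409/37385) = (9024/37385)   [reduce mod 37385]
9024 = 2^6·141; (2/37385) = +1 since 37385 mod 8 = 1, so (9024/37385) = (+1)^6·(141/37385); sign now -1
reciprocity: (141/37385) = +1·(37385/141) since 141 mod 4 = 1, 37385 mod 4 = 1; sign now -1
(37385/141) = (20/141)   [reduce mod 141]
20 = 2^2·5; (2/141) = -1 since 141 mod 8 = 5, so (20/141) = (-1)^2·(5/141); sign now -1
reciprocity: (5/141) = +1·(141/5) since 5 mod 4 = 1, 141 mod 4 = 1; sign now -1
(141/5) = (1/5)   [reduce mod 5]
(1/5) = 1; final value = sign = -1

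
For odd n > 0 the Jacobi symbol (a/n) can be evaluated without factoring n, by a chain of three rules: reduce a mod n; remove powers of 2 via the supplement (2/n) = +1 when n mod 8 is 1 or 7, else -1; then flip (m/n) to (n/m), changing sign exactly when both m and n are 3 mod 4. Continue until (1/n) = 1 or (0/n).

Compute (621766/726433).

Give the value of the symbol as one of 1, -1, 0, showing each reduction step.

-1

factor out 2^1: 621766 = 2^1·310883; with 726433 mod 8 = 1, (2/726433) = +1; sign now +1; continue with (310883/726433)
flip (310883/726433) -> (726433/310883): both odd, 310883 mod 4 = 3, 726433 mod 4 = 1, so the flip contributes +1; sign now +1
(726433/310883): 726433 mod 310883 = 104667, so (726433/310883) = (104667/310883)
flip (104667/310883) -> (310883/104667): both odd, 104667 mod 4 = 3, 310883 mod 4 = 3, so the flip contributes -1; sign now -1
(310883/104667): 310883 mod 104667 = 101549, so (310883/104667) = (101549/104667)
flip (101549/104667) -> (104667/101549): both odd, 101549 mod 4 = 1, 104667 mod 4 = 3, so the flip contributes +1; sign now -1
(104667/101549): 104667 mod 101549 = 3118, so (104667/101549) = (3118/101549)
factor out 2^1: 3118 = 2^1·1559; with 101549 mod 8 = 5, (2/101549) = -1; sign now +1; continue with (1559/101549)
flip (1559/101549) -> (101549/1559): both odd, 1559 mod 4 = 3, 101549 mod 4 = 1, so the flip contributes +1; sign now +1
(101549/1559): 101549 mod 1559 = 214, so (101549/1559) = (214/1559)
factor out 2^1: 214 = 2^1·107; with 1559 mod 8 = 7, (2/1559) = +1; sign now +1; continue with (107/1559)
flip (107/1559) -> (1559/107): both odd, 107 mod 4 = 3, 1559 mod 4 = 3, so the flip contributes -1; sign now -1
(1559/107): 1559 mod 107 = 61, so (1559/107) = (61/107)
flip (61/107) -> (107/61): both odd, 61 mod 4 = 1, 107 mod 4 = 3, so the flip contributes +1; sign now -1
(107/61): 107 mod 61 = 46, so (107/61) = (46/61)
factor out 2^1: 46 = 2^1·23; with 61 mod 8 = 5, (2/61) = -1; sign now +1; continue with (23/61)
flip (23/61) -> (61/23): both odd, 23 mod 4 = 3, 61 mod 4 = 1, so the flip contributes +1; sign now +1
(61/23): 61 mod 23 = 15, so (61/23) = (15/23)
flip (15/23) -> (23/15): both odd, 15 mod 4 = 3, 23 mod 4 = 3, so the flip contributes -1; sign now -1
(23/15): 23 mod 15 = 8, so (23/15) = (8/15)
factor out 2^3: 8 = 2^3·1; with 15 mod 8 = 7, (2/15) = +1; sign now -1; continue with (1/15)
reached (1/15) = 1, so the symbol is -1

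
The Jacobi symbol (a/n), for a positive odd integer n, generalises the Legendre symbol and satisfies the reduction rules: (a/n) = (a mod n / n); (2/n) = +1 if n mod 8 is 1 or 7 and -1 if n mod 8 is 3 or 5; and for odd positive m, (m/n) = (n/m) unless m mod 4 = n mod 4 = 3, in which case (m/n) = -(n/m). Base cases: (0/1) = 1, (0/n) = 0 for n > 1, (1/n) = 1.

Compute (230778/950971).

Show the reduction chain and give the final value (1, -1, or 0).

1

factor out 2^1: 230778 = 2^1·115389; with 950971 mod 8 = 3, (2/950971) = -1; sign now -1; continue with (115389/950971)
flip (115389/950971) -> (950971/115389): both odd, 115389 mod 4 = 1, 950971 mod 4 = 3, so the flip contributes +1; sign now -1
(950971/115389): 950971 mod 115389 = 27859, so (950971/115389) = (27859/115389)
flip (27859/115389) -> (115389/27859): both odd, 27859 mod 4 = 3, 115389 mod 4 = 1, so the flip contributes +1; sign now -1
(115389/27859): 115389 mod 27859 = 3953, so (115389/27859) = (3953/27859)
flip (3953/27859) -> (27859/3953): both odd, 3953 mod 4 = 1, 27859 mod 4 = 3, so the flip contributes +1; sign now -1
(27859/3953): 27859 mod 3953 = 188, so (27859/3953) = (188/3953)
factor out 2^2: 188 = 2^2·47; with 3953 mod 8 = 1, (2/3953) = +1; sign now -1; continue with (47/3953)
flip (47/3953) -> (3953/47): both odd, 47 mod 4 = 3, 3953 mod 4 = 1, so the flip contributes +1; sign now -1
(3953/47): 3953 mod 47 = 5, so (3953/47) = (5/47)
flip (5/47) -> (47/5): both odd, 5 mod 4 = 1, 47 mod 4 = 3, so the flip contributes +1; sign now -1
(47/5): 47 mod 5 = 2, so (47/5) = (2/5)
factor out 2^1: 2 = 2^1·1; with 5 mod 8 = 5, (2/5) = -1; sign now +1; continue with (1/5)
reached (1/5) = 1, so the symbol is +1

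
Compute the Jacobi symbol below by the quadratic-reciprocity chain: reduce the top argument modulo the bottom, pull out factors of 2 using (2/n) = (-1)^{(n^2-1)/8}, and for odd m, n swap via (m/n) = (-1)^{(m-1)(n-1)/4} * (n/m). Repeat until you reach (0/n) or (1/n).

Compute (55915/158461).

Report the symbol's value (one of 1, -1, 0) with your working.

reciprocity: (55915/158461) = +1·(158461/55915) since 55915 mod 4 = 3, 158461 mod 4 = 1; sign now +1
(158461/55915) = (46631/55915)   [reduce mod 55915]
reciprocity: (46631/55915) = -1·(55915/46631) since 46631 mod 4 = 3, 55915 mod 4 = 3; sign now -1
(55915/46631) = (9284/46631)   [reduce mod 46631]
9284 = 2^2·2321; (2/46631) = +1 since 46631 mod 8 = 7, so (9284/46631) = (+1)^2·(2321/46631); sign now -1
reciprocity: (2321/46631) = +1·(46631/2321) since 2321 mod 4 = 1, 46631 mod 4 = 3; sign now -1
(46631/2321) = (211/2321)   [reduce mod 2321]
reciprocity: (211/2321) = +1·(2321/211) since 211 mod 4 = 3, 2321 mod 4 = 1; sign now -1
(2321/211) = (0/211)   [reduce mod 211]
(0/211) = 0   [gcd(a, n) > 1]; final value = 0

0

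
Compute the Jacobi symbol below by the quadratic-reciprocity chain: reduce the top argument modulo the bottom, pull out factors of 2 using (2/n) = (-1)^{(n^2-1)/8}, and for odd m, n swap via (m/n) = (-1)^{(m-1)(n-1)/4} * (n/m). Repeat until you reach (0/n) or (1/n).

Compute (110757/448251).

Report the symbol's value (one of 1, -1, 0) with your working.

flip (110757/448251) -> (448251/110757): both odd, 110757 mod 4 = 1, 448251 mod 4 = 3, so the flip contributes +1; sign now +1
(448251/110757): 448251 mod 110757 = 5223, so (448251/110757) = (5223/110757)
flip (5223/110757) -> (110757/5223): both odd, 5223 mod 4 = 3, 110757 mod 4 = 1, so the flip contributes +1; sign now +1
(110757/5223): 110757 mod 5223 = 1074, so (110757/5223) = (1074/5223)
factor out 2^1: 1074 = 2^1·537; with 5223 mod 8 = 7, (2/5223) = +1; sign now +1; continue with (537/5223)
flip (537/5223) -> (5223/537): both odd, 537 mod 4 = 1, 5223 mod 4 = 3, so the flip contributes +1; sign now +1
(5223/537): 5223 mod 537 = 390, so (5223/537) = (390/537)
factor out 2^1: 390 = 2^1·195; with 537 mod 8 = 1, (2/537) = +1; sign now +1; continue with (195/537)
flip (195/537) -> (537/195): both odd, 195 mod 4 = 3, 537 mod 4 = 1, so the flip contributes +1; sign now +1
(537/195): 537 mod 195 = 147, so (537/195) = (147/195)
flip (147/195) -> (195/147): both odd, 147 mod 4 = 3, 195 mod 4 = 3, so the flip contributes -1; sign now -1
(195/147): 195 mod 147 = 48, so (195/147) = (48/147)
factor out 2^4: 48 = 2^4·3; with 147 mod 8 = 3, (2/147) = -1; sign now -1; continue with (3/147)
flip (3/147) -> (147/3): both odd, 3 mod 4 = 3, 147 mod 4 = 3, so the flip contributes -1; sign now +1
(147/3): 147 mod 3 = 0, so (147/3) = (0/3)
reached (0/3); gcd(a, n) > 1, so (0/3) = 0 and the symbol is 0

0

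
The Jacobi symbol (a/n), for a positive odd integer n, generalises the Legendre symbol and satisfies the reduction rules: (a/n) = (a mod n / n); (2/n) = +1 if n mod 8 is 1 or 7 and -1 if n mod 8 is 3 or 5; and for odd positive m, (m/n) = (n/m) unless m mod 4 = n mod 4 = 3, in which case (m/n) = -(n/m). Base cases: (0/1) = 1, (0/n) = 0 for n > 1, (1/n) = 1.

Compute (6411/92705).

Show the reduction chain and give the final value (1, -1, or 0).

flip (6411/92705) -> (92705/6411): both odd, 6411 mod 4 = 3, 92705 mod 4 = 1, so the flip contributes +1; sign now +1
(92705/6411): 92705 mod 6411 = 2951, so (92705/6411) = (2951/6411)
flip (2951/6411) -> (6411/2951): both odd, 2951 mod 4 = 3, 6411 mod 4 = 3, so the flip contributes -1; sign now -1
(6411/2951): 6411 mod 2951 = 509, so (6411/2951) = (509/2951)
flip (509/2951) -> (2951/509): both odd, 509 mod 4 = 1, 2951 mod 4 = 3, so the flip contributes +1; sign now -1
(2951/509): 2951 mod 509 = 406, so (2951/509) = (406/509)
factor out 2^1: 406 = 2^1·203; with 509 mod 8 = 5, (2/509) = -1; sign now +1; continue with (203/509)
flip (203/509) -> (509/203): both odd, 203 mod 4 = 3, 509 mod 4 = 1, so the flip contributes +1; sign now +1
(509/203): 509 mod 203 = 103, so (509/203) = (103/203)
flip (103/203) -> (203/103): both odd, 103 mod 4 = 3, 203 mod 4 = 3, so the flip contributes -1; sign now -1
(203/103): 203 mod 103 = 100, so (203/103) = (100/103)
factor out 2^2: 100 = 2^2·25; with 103 mod 8 = 7, (2/103) = +1; sign now -1; continue with (25/103)
flip (25/103) -> (103/25): both odd, 25 mod 4 = 1, 103 mod 4 = 3, so the flip contributes +1; sign now -1
(103/25): 103 mod 25 = 3, so (103/25) = (3/25)
flip (3/25) -> (25/3): both odd, 3 mod 4 = 3, 25 mod 4 = 1, so the flip contributes +1; sign now -1
(25/3): 25 mod 3 = 1, so (25/3) = (1/3)
reached (1/3) = 1, so the symbol is -1

-1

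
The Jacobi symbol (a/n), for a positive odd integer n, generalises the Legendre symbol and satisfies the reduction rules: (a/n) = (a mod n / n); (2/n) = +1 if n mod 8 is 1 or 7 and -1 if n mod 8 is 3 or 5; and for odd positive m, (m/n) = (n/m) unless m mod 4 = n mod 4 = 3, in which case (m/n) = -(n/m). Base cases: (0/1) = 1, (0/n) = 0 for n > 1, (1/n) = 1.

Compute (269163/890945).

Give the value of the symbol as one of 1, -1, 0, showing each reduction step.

-1

reciprocity: (269163/890945) = +1·(890945/269163) since 269163 mod 4 = 3, 890945 mod 4 = 1; sign now +1
(890945/269163) = (83456/269163)   [reduce mod 269163]
83456 = 2^9·163; (2/269163) = -1 since 269163 mod 8 = 3, so (83456/269163) = (-1)^9·(163/269163); sign now -1
reciprocity: (163/269163) = -1·(269163/163) since 163 mod 4 = 3, 269163 mod 4 = 3; sign now +1
(269163/163) = (50/163)   [reduce mod 163]
50 = 2^1·25; (2/163) = -1 since 163 mod 8 = 3, so (50/163) = (-1)^1·(25/163); sign now -1
reciprocity: (25/163) = +1·(163/25) since 25 mod 4 = 1, 163 mod 4 = 3; sign now -1
(163/25) = (13/25)   [reduce mod 25]
reciprocity: (13/25) = +1·(25/13) since 13 mod 4 = 1, 25 mod 4 = 1; sign now -1
(25/13) = (12/13)   [reduce mod 13]
12 = 2^2·3; (2/13) = -1 since 13 mod 8 = 5, so (12/13) = (-1)^2·(3/13); sign now -1
reciprocity: (3/13) = +1·(13/3) since 3 mod 4 = 3, 13 mod 4 = 1; sign now -1
(13/3) = (1/3)   [reduce mod 3]
(1/3) = 1; final value = sign = -1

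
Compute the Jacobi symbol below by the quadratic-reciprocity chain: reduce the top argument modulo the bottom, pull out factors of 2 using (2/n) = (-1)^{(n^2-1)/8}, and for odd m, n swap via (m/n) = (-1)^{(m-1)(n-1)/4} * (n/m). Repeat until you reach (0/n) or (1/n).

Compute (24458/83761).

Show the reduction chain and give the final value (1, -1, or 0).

-1

factor out 2^1: 24458 = 2^1·12229; with 83761 mod 8 = 1, (2/83761) = +1; sign now +1; continue with (12229/83761)
flip (12229/83761) -> (83761/12229): both odd, 12229 mod 4 = 1, 83761 mod 4 = 1, so the flip contributes +1; sign now +1
(83761/12229): 83761 mod 12229 = 10387, so (83761/12229) = (10387/12229)
flip (10387/12229) -> (12229/10387): both odd, 10387 mod 4 = 3, 12229 mod 4 = 1, so the flip contributes +1; sign now +1
(12229/10387): 12229 mod 10387 = 1842, so (12229/10387) = (1842/10387)
factor out 2^1: 1842 = 2^1·921; with 10387 mod 8 = 3, (2/10387) = -1; sign now -1; continue with (921/10387)
flip (921/10387) -> (10387/921): both odd, 921 mod 4 = 1, 10387 mod 4 = 3, so the flip contributes +1; sign now -1
(10387/921): 10387 mod 921 = 256, so (10387/921) = (256/921)
factor out 2^8: 256 = 2^8·1; with 921 mod 8 = 1, (2/921) = +1; sign now -1; continue with (1/921)
reached (1/921) = 1, so the symbol is -1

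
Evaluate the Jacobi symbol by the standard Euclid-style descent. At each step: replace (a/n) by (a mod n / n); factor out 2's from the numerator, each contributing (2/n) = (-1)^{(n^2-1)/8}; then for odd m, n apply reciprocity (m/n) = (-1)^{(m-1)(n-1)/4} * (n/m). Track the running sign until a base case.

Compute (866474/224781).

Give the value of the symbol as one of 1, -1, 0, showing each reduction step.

(866474/224781) = (192131/224781)   [reduce mod 224781]
reciprocity: (192131/224781) = +1·(224781/192131) since 192131 mod 4 = 3, 224781 mod 4 = 1; sign now +1
(224781/192131) = (32650/192131)   [reduce mod 192131]
32650 = 2^1·16325; (2/192131) = -1 since 192131 mod 8 = 3, so (32650/192131) = (-1)^1·(16325/192131); sign now -1
reciprocity: (16325/192131) = +1·(192131/16325) since 16325 mod 4 = 1, 192131 mod 4 = 3; sign now -1
(192131/16325) = (12556/16325)   [reduce mod 16325]
12556 = 2^2·3139; (2/16325) = -1 since 16325 mod 8 = 5, so (12556/16325) = (-1)^2·(3139/16325); sign now -1
reciprocity: (3139/16325) = +1·(16325/3139) since 3139 mod 4 = 3, 16325 mod 4 = 1; sign now -1
(16325/3139) = (630/3139)   [reduce mod 3139]
630 = 2^1·315; (2/3139) = -1 since 3139 mod 8 = 3, so (630/3139) = (-1)^1·(315/3139); sign now +1
reciprocity: (315/3139) = -1·(3139/315) since 315 mod 4 = 3, 3139 mod 4 = 3; sign now -1
(3139/315) = (304/315)   [reduce mod 315]
304 = 2^4·19; (2/315) = -1 since 315 mod 8 = 3, so (304/315) = (-1)^4·(19/315); sign now -1
reciprocity: (19/315) = -1·(315/19) since 19 mod 4 = 3, 315 mod 4 = 3; sign now +1
(315/19) = (11/19)   [reduce mod 19]
reciprocity: (11/19) = -1·(19/11) since 11 mod 4 = 3, 19 mod 4 = 3; sign now -1
(19/11) = (8/11)   [reduce mod 11]
8 = 2^3·1; (2/11) = -1 since 11 mod 8 = 3, so (8/11) = (-1)^3·(1/11); sign now +1
(1/11) = 1; final value = sign = +1

1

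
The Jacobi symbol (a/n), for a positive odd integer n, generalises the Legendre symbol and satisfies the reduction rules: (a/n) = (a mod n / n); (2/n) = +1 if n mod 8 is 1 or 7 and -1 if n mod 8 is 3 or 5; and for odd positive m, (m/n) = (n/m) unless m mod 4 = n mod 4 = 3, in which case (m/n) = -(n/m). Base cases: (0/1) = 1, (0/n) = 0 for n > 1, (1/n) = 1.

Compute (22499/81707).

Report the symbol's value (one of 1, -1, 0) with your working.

flip (22499/81707) -> (81707/22499): both odd, 22499 mod 4 = 3, 81707 mod 4 = 3, so the flip contributes -1; sign now -1
(81707/22499): 81707 mod 22499 = 14210, so (81707/22499) = (14210/22499)
factor out 2^1: 14210 = 2^1·7105; with 22499 mod 8 = 3, (2/22499) = -1; sign now +1; continue with (7105/22499)
flip (7105/22499) -> (22499/7105): both odd, 7105 mod 4 = 1, 22499 mod 4 = 3, so the flip contributes +1; sign now +1
(22499/7105): 22499 mod 7105 = 1184, so (22499/7105) = (1184/7105)
factor out 2^5: 1184 = 2^5·37; with 7105 mod 8 = 1, (2/7105) = +1; sign now +1; continue with (37/7105)
flip (37/7105) -> (7105/37): both odd, 37 mod 4 = 1, 7105 mod 4 = 1, so the flip contributes +1; sign now +1
(7105/37): 7105 mod 37 = 1, so (7105/37) = (1/37)
reached (1/37) = 1, so the symbol is +1

1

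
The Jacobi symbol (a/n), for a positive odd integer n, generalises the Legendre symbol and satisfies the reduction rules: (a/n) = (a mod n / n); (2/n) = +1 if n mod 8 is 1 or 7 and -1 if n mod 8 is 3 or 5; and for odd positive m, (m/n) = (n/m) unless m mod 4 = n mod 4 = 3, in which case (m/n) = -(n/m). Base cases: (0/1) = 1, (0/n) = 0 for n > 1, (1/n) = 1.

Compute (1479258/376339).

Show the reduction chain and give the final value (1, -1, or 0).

1

(1479258/376339) = (350241/376339)   [reduce mod 376339]
reciprocity: (350241/376339) = +1·(376339/350241) since 350241 mod 4 = 1, 376339 mod 4 = 3; sign now +1
(376339/350241) = (26098/350241)   [reduce mod 350241]
26098 = 2^1·13049; (2/350241) = +1 since 350241 mod 8 = 1, so (26098/350241) = (+1)^1·(13049/350241); sign now +1
reciprocity: (13049/350241) = +1·(350241/13049) since 13049 mod 4 = 1, 350241 mod 4 = 1; sign now +1
(350241/13049) = (10967/13049)   [reduce mod 13049]
reciprocity: (10967/13049) = +1·(13049/10967) since 10967 mod 4 = 3, 13049 mod 4 = 1; sign now +1
(13049/10967) = (2082/10967)   [reduce mod 10967]
2082 = 2^1·1041; (2/10967) = +1 since 10967 mod 8 = 7, so (2082/10967) = (+1)^1·(1041/10967); sign now +1
reciprocity: (1041/10967) = +1·(10967/1041) since 1041 mod 4 = 1, 10967 mod 4 = 3; sign now +1
(10967/1041) = (557/1041)   [reduce mod 1041]
reciprocity: (557/1041) = +1·(1041/557) since 557 mod 4 = 1, 1041 mod 4 = 1; sign now +1
(1041/557) = (484/557)   [reduce mod 557]
484 = 2^2·121; (2/557) = -1 since 557 mod 8 = 5, so (484/557) = (-1)^2·(121/557); sign now +1
reciprocity: (121/557) = +1·(557/121) since 121 mod 4 = 1, 557 mod 4 = 1; sign now +1
(557/121) = (73/121)   [reduce mod 121]
reciprocity: (73/121) = +1·(121/73) since 73 mod 4 = 1, 121 mod 4 = 1; sign now +1
(121/73) = (48/73)   [reduce mod 73]
48 = 2^4·3; (2/73) = +1 since 73 mod 8 = 1, so (48/73) = (+1)^4·(3/73); sign now +1
reciprocity: (3/73) = +1·(73/3) since 3 mod 4 = 3, 73 mod 4 = 1; sign now +1
(73/3) = (1/3)   [reduce mod 3]
(1/3) = 1; final value = sign = +1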